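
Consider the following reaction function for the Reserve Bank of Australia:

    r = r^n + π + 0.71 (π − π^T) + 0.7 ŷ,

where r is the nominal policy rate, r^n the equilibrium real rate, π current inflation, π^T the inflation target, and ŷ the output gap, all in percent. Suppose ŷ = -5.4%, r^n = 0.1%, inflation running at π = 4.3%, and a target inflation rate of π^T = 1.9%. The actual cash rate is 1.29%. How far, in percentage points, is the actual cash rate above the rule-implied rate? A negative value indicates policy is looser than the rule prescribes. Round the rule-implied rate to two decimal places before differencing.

r = 0.1 + 4.3 + 0.71 × (4.3 − 1.9) + 0.7 × (-5.4)
   = 0.1 + 4.3 + 1.704 − 3.78 = 2.32
Deviation = 1.29 − 2.32 = -1.03 pp.

-1.03 pp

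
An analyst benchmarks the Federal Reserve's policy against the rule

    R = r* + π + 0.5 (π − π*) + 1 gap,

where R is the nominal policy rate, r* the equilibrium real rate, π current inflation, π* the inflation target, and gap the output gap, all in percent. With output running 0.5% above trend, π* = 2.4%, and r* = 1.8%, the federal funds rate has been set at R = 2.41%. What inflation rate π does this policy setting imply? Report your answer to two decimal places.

Output 0.5% above potential → gap = 0.5.
Collecting π: R = r* + (1 + 0.5) π − 0.5 π* + 1 gap
1.5 π = 2.41 − 1.8 + 0.5 × 2.4 − 1 × 0.5 = 1.31
π = 1.31 / 1.5 = 0.87

0.87%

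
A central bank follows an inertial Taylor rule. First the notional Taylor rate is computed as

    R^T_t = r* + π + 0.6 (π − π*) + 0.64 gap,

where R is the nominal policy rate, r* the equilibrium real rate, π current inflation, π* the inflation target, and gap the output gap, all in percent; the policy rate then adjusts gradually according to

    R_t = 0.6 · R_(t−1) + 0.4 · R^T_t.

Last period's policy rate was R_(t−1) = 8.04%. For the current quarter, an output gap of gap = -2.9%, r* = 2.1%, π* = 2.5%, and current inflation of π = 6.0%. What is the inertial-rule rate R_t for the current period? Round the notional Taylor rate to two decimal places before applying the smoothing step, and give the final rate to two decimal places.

8.16%

R^T_t = 2.1 + 6.0 + 0.6 × (6.0 − 2.5) + 0.64 × (-2.9)
   = 2.1 + 6 + 2.1 − 1.856 = 8.34
R_t = 0.6 × 8.04 + 0.4 × 8.34 = 4.824 + 3.336 = 8.16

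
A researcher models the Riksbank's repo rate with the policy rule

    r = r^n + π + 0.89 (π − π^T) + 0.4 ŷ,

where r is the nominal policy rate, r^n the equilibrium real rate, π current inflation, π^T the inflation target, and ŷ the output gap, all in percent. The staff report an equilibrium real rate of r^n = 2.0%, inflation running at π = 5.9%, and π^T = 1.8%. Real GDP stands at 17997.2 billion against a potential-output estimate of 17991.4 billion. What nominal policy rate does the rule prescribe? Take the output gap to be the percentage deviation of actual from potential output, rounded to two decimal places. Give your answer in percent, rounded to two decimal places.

11.56%

Output gap = 100 × (17997.2 − 17991.4) / 17991.4 = 0.03%.
r = 2.00 + 5.90 + 0.89 × (5.90 − 1.80) + 0.4 × 0.03
   = 2.00 + 5.9 + 3.649 + 0.012 = 11.56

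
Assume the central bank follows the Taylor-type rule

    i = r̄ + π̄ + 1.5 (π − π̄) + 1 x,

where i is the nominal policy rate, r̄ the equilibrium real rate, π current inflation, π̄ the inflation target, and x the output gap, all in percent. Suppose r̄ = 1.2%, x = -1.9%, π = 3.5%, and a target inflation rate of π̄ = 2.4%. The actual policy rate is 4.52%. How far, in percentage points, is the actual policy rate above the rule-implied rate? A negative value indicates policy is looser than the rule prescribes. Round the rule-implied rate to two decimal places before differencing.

i = 1.2 + 2.4 + 1.5 × (3.5 − 2.4) + 1 × (-1.9)
   = 1.2 + 2.4 + 1.65 − 1.9 = 3.35
Deviation = 4.52 − 3.35 = 1.17 pp.

1.17 pp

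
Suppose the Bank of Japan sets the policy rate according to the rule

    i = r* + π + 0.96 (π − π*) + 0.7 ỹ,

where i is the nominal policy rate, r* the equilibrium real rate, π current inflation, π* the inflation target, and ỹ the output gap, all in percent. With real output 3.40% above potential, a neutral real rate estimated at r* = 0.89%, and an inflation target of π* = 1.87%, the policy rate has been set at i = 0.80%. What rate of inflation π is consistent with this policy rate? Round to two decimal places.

-0.34%

Output 3.40% above potential → ỹ = 3.40.
Collecting π: i = r* + (1 + 0.96) π − 0.96 π* + 0.7 ỹ
1.96 π = 0.80 − 0.89 + 0.96 × 1.87 − 0.7 × 3.40 = -0.6748
π = -0.6748 / 1.96 = -0.34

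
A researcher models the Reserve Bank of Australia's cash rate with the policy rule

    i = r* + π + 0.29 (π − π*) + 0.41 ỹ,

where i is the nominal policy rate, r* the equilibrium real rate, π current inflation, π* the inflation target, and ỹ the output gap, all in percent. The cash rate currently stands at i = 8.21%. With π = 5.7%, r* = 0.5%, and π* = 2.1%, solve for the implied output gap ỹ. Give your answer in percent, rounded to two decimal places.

0.41 ỹ = 8.21 − 0.5 − 5.7 − 0.29 × (5.7 − 2.1) = 0.966
ỹ = 0.966 / 0.41 = 2.36

2.36%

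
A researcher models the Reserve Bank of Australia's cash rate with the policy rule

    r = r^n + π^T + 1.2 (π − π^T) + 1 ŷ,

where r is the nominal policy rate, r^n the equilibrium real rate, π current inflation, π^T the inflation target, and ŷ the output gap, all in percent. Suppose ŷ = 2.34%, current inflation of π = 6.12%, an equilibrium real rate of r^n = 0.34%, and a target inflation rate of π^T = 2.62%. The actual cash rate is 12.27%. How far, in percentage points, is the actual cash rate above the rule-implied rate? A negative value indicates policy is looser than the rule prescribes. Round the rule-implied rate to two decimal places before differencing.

r = 0.34 + 2.62 + 1.2 × (6.12 − 2.62) + 1 × 2.34
   = 0.34 + 2.62 + 4.2 + 2.34 = 9.50
Deviation = 12.27 − 9.50 = 2.77 pp.

2.77 pp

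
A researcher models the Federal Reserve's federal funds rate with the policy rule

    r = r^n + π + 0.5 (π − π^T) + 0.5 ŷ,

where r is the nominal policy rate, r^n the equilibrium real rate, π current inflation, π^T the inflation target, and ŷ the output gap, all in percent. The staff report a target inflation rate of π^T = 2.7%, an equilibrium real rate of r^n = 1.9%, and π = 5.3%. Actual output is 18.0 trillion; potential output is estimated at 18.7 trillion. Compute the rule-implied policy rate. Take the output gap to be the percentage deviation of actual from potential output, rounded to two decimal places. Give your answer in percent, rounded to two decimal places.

6.63%

Output gap = 100 × (18.0 − 18.7) / 18.7 = -3.74%.
r = 1.90 + 5.30 + 0.5 × (5.30 − 2.70) + 0.5 × (-3.74)
   = 1.90 + 5.3 + 1.3 − 1.87 = 6.63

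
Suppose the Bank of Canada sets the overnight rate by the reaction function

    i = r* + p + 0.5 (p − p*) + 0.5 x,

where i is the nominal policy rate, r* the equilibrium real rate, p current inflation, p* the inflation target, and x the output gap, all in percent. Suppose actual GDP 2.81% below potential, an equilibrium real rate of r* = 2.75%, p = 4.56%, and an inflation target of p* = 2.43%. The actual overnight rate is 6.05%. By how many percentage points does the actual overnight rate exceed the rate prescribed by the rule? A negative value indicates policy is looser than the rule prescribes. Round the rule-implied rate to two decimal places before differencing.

-0.92 pp

Output 2.81% below potential → x = -2.81.
i = 2.75 + 4.56 + 0.5 × (4.56 − 2.43) + 0.5 × (-2.81)
   = 2.75 + 4.56 + 1.065 − 1.405 = 6.97
Deviation = 6.05 − 6.97 = -0.92 pp.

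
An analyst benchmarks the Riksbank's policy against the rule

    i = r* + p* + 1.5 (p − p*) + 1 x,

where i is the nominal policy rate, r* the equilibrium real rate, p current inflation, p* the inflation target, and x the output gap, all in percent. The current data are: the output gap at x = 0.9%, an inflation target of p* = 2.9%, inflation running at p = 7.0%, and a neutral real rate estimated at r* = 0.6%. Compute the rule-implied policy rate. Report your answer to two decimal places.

i = 0.6 + 2.9 + 1.5 × (7.0 − 2.9) + 1 × 0.9
   = 0.6 + 2.9 + 6.15 + 0.9 = 10.55

10.55%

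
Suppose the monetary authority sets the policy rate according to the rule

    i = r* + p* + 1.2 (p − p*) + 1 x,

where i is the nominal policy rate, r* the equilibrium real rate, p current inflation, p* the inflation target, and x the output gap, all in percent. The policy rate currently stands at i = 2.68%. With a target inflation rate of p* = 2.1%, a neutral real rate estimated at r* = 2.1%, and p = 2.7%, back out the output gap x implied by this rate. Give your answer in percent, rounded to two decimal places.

-2.24%

1 x = 2.68 − 2.1 − 2.1 − 1.2 × (2.7 − 2.1) = -2.24
x = -2.24 / 1 = -2.24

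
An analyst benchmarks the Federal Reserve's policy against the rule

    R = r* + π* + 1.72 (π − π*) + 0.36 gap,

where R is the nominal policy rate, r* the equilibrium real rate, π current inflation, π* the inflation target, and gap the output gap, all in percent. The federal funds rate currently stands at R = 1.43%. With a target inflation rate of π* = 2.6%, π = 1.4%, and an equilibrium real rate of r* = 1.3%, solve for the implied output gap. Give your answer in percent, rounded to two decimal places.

-1.13%

0.36 gap = 1.43 − 1.3 − 2.6 − 1.72 × (1.4 − 2.6) = -0.406
gap = -0.406 / 0.36 = -1.13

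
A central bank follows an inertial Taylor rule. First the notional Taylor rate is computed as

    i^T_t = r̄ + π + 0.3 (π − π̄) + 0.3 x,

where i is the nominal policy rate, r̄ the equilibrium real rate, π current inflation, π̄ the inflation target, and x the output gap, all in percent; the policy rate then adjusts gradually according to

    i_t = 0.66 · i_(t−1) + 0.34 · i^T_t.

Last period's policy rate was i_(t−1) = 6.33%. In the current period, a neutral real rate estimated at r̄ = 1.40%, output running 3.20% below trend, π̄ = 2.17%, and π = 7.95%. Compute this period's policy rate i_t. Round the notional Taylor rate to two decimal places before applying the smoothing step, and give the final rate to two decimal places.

7.62%

Output 3.20% below potential → x = -3.20.
i^T_t = 1.40 + 7.95 + 0.3 × (7.95 − 2.17) + 0.3 × (-3.20)
   = 1.40 + 7.95 + 1.734 − 0.96 = 10.12
i_t = 0.66 × 6.33 + 0.34 × 10.12 = 4.1778 + 3.4408 = 7.62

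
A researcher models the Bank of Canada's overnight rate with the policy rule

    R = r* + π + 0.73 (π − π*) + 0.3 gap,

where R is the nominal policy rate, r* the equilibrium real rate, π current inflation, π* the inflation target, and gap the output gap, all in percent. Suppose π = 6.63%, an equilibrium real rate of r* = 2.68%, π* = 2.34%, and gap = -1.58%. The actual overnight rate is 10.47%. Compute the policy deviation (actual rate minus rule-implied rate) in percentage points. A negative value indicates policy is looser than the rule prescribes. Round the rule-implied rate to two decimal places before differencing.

-1.50 pp

R = 2.68 + 6.63 + 0.73 × (6.63 − 2.34) + 0.3 × (-1.58)
   = 2.68 + 6.63 + 3.1317 − 0.474 = 11.97
Deviation = 10.47 − 11.97 = -1.50 pp.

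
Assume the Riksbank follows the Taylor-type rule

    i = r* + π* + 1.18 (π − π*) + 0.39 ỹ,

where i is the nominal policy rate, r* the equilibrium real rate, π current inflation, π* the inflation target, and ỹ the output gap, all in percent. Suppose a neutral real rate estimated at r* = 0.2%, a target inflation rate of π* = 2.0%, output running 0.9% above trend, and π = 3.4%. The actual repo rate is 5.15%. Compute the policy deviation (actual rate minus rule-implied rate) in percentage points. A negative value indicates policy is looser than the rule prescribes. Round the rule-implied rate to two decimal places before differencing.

Output 0.9% above potential → ỹ = 0.9.
i = 0.2 + 2.0 + 1.18 × (3.4 − 2.0) + 0.39 × 0.9
   = 0.2 + 2 + 1.652 + 0.351 = 4.20
Deviation = 5.15 − 4.20 = 0.95 pp.

0.95 pp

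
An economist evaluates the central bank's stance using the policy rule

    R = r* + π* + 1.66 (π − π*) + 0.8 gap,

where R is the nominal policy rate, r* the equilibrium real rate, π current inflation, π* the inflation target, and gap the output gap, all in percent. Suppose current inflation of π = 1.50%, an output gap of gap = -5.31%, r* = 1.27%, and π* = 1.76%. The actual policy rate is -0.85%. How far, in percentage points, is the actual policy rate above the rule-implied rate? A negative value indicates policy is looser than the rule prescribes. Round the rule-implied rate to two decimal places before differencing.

0.80 pp

R = 1.27 + 1.76 + 1.66 × (1.50 − 1.76) + 0.8 × (-5.31)
   = 1.27 + 1.76 − 0.4316 − 4.248 = -1.65
Deviation = -0.85 − (-1.65) = 0.80 pp.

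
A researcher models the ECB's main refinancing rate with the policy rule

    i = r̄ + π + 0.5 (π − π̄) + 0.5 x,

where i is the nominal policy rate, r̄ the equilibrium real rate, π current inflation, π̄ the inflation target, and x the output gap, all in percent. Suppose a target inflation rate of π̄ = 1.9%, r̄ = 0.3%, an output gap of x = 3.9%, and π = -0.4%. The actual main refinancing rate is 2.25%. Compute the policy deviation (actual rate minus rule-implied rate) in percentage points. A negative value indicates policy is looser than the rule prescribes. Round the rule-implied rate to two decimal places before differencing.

1.55 pp

i = 0.3 + (-0.4) + 0.5 × (-0.4 − 1.9) + 0.5 × 3.9
   = 0.3 − 0.4 − 1.15 + 1.95 = 0.70
Deviation = 2.25 − 0.70 = 1.55 pp.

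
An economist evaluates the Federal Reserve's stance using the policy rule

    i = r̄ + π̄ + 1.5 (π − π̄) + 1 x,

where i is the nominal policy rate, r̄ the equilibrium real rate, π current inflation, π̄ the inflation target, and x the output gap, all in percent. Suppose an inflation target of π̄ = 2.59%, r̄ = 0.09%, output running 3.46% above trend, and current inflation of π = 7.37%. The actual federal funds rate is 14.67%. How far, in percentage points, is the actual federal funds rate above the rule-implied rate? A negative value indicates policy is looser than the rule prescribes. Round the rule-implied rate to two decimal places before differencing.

Output 3.46% above potential → x = 3.46.
i = 0.09 + 2.59 + 1.5 × (7.37 − 2.59) + 1 × 3.46
   = 0.09 + 2.59 + 7.17 + 3.46 = 13.31
Deviation = 14.67 − 13.31 = 1.36 pp.

1.36 pp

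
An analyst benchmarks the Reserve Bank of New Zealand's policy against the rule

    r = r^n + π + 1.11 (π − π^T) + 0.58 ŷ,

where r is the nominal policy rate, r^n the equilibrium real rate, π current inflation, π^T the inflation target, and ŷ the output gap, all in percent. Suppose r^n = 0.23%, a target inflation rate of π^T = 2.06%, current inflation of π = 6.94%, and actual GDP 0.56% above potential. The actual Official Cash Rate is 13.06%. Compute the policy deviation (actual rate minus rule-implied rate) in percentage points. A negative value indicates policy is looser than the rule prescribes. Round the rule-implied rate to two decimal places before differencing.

0.15 pp

Output 0.56% above potential → ŷ = 0.56.
r = 0.23 + 6.94 + 1.11 × (6.94 − 2.06) + 0.58 × 0.56
   = 0.23 + 6.94 + 5.4168 + 0.3248 = 12.91
Deviation = 13.06 − 12.91 = 0.15 pp.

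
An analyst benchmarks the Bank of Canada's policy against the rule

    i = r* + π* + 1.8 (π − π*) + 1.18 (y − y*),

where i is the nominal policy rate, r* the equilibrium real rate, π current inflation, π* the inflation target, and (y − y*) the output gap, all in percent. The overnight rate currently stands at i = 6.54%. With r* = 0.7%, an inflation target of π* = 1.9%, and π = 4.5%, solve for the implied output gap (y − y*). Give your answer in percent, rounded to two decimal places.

-0.63%

1.18 (y − y*) = 6.54 − 0.7 − 1.9 − 1.8 × (4.5 − 1.9) = -0.74
(y − y*) = -0.74 / 1.18 = -0.63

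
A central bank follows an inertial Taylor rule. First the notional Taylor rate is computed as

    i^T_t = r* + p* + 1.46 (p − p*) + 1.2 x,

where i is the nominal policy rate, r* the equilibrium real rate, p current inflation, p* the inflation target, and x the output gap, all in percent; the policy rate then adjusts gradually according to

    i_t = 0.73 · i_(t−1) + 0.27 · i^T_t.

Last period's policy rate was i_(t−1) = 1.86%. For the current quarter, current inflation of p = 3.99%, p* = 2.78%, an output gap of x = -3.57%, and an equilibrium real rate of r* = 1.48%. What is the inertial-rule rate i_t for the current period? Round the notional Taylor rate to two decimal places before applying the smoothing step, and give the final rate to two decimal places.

i^T_t = 1.48 + 2.78 + 1.46 × (3.99 − 2.78) + 1.2 × (-3.57)
   = 1.48 + 2.78 + 1.7666 − 4.284 = 1.74
i_t = 0.73 × 1.86 + 0.27 × 1.74 = 1.3578 + 0.4698 = 1.83

1.83%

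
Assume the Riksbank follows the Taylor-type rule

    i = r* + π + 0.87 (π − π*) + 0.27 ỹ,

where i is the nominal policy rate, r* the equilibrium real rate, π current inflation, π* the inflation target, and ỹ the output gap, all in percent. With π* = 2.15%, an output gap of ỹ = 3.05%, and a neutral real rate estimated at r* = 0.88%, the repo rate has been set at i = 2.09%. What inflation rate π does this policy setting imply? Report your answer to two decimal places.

1.21%

Collecting π: i = r* + (1 + 0.87) π − 0.87 π* + 0.27 ỹ
1.87 π = 2.09 − 0.88 + 0.87 × 2.15 − 0.27 × 3.05 = 2.257
π = 2.257 / 1.87 = 1.21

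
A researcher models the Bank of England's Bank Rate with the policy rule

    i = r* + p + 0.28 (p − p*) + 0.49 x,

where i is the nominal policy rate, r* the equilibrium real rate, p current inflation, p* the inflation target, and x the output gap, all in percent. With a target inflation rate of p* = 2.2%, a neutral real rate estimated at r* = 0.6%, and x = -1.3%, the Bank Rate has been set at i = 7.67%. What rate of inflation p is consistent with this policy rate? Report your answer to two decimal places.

6.50%

Collecting p: i = r* + (1 + 0.28) p − 0.28 p* + 0.49 x
1.28 p = 7.67 − 0.6 + 0.28 × 2.2 − 0.49 × (-1.3) = 8.323
p = 8.323 / 1.28 = 6.50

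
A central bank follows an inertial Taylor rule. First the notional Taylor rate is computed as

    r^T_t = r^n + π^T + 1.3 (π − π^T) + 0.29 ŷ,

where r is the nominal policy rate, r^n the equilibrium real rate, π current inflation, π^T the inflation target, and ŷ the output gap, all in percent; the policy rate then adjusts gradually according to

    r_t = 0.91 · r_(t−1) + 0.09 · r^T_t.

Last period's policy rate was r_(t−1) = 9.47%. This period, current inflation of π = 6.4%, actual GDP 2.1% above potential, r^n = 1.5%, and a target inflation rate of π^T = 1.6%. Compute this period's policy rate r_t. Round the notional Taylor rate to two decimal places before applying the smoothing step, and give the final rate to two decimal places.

Output 2.1% above potential → ŷ = 2.1.
r^T_t = 1.5 + 1.6 + 1.3 × (6.4 − 1.6) + 0.29 × 2.1
   = 1.5 + 1.6 + 6.24 + 0.609 = 9.95
r_t = 0.91 × 9.47 + 0.09 × 9.95 = 8.6177 + 0.8955 = 9.51

9.51%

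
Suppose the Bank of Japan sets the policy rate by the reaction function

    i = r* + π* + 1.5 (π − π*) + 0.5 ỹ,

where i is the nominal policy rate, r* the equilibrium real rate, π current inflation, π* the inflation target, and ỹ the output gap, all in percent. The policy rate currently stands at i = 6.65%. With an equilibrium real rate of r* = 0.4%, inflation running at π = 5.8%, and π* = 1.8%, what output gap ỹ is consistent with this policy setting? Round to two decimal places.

0.5 ỹ = 6.65 − 0.4 − 1.8 − 1.5 × (5.8 − 1.8) = -1.55
ỹ = -1.55 / 0.5 = -3.10

-3.10%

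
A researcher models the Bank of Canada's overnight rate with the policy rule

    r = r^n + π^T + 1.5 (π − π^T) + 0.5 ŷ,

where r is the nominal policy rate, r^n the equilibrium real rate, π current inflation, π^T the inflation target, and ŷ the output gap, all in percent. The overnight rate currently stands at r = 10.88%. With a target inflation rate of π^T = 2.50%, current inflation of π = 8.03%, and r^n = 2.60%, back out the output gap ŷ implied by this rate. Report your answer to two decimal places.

-5.03%

0.5 ŷ = 10.88 − 2.60 − 2.50 − 1.5 × (8.03 − 2.50) = -2.515
ŷ = -2.515 / 0.5 = -5.03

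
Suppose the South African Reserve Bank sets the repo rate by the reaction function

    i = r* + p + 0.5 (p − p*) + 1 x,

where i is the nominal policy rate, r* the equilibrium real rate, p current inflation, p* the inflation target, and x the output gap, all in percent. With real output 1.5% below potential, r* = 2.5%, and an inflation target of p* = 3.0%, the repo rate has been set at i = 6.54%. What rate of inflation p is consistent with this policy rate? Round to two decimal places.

4.69%

Output 1.5% below potential → x = -1.5.
Collecting p: i = r* + (1 + 0.5) p − 0.5 p* + 1 x
1.5 p = 6.54 − 2.5 + 0.5 × 3.0 − 1 × (-1.5) = 7.04
p = 7.04 / 1.5 = 4.69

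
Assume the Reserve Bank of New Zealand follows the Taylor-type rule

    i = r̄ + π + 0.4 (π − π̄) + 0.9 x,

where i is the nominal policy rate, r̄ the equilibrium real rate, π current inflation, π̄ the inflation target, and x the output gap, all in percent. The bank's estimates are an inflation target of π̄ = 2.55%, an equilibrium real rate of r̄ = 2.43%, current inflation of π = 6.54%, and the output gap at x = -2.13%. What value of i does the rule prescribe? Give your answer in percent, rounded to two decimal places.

8.65%

i = 2.43 + 6.54 + 0.4 × (6.54 − 2.55) + 0.9 × (-2.13)
   = 2.43 + 6.54 + 1.596 − 1.917 = 8.65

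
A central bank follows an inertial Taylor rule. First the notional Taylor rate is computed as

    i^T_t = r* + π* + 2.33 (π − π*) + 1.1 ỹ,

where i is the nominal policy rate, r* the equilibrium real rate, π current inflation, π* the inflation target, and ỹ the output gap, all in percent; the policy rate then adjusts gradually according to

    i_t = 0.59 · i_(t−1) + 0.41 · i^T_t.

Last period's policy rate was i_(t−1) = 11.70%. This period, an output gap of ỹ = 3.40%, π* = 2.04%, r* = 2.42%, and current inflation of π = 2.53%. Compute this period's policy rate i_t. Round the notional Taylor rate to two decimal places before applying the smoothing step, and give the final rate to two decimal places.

10.73%

i^T_t = 2.42 + 2.04 + 2.33 × (2.53 − 2.04) + 1.1 × 3.40
   = 2.42 + 2.04 + 1.1417 + 3.74 = 9.34
i_t = 0.59 × 11.70 + 0.41 × 9.34 = 6.903 + 3.8294 = 10.73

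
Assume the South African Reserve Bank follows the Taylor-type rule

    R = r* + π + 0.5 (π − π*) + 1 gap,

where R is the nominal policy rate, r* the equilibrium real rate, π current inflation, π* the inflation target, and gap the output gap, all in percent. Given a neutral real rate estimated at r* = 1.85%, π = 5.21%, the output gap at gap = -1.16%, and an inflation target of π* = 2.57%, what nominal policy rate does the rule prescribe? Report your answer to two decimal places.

R = 1.85 + 5.21 + 0.5 × (5.21 − 2.57) + 1 × (-1.16)
   = 1.85 + 5.21 + 1.32 − 1.16 = 7.22

7.22%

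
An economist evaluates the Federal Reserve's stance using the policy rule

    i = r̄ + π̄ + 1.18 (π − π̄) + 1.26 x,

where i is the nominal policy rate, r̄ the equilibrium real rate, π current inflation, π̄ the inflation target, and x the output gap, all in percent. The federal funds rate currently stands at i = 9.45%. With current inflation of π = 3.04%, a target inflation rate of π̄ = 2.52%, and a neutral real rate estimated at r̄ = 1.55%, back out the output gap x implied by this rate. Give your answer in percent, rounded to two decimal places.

3.78%

1.26 x = 9.45 − 1.55 − 2.52 − 1.18 × (3.04 − 2.52) = 4.7664
x = 4.7664 / 1.26 = 3.78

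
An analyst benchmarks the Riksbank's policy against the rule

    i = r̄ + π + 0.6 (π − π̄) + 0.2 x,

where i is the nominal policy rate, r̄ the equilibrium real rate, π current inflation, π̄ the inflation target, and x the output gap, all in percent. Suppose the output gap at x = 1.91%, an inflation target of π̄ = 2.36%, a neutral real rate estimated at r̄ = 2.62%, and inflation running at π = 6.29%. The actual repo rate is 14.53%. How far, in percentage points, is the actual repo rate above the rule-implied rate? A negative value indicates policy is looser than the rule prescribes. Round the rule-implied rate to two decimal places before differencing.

i = 2.62 + 6.29 + 0.6 × (6.29 − 2.36) + 0.2 × 1.91
   = 2.62 + 6.29 + 2.358 + 0.382 = 11.65
Deviation = 14.53 − 11.65 = 2.88 pp.

2.88 pp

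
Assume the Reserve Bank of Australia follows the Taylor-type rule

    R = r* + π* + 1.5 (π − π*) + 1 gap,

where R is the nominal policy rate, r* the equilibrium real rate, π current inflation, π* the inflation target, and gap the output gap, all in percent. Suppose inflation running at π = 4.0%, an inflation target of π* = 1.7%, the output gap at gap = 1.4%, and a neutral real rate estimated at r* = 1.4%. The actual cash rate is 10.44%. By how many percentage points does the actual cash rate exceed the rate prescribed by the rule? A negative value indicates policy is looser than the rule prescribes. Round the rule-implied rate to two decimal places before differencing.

R = 1.4 + 1.7 + 1.5 × (4.0 − 1.7) + 1 × 1.4
   = 1.4 + 1.7 + 3.45 + 1.4 = 7.95
Deviation = 10.44 − 7.95 = 2.49 pp.

2.49 pp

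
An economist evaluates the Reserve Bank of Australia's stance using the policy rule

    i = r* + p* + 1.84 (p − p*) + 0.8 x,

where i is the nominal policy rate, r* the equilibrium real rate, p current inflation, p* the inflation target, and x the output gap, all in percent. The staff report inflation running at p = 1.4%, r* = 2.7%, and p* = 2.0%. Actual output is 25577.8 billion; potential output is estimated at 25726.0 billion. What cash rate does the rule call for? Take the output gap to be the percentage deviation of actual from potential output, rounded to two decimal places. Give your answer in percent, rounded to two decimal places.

3.13%

Output gap = 100 × (25577.8 − 25726.0) / 25726.0 = -0.58%.
i = 2.70 + 2.00 + 1.84 × (1.40 − 2.00) + 0.8 × (-0.58)
   = 2.70 + 2 − 1.104 − 0.464 = 3.13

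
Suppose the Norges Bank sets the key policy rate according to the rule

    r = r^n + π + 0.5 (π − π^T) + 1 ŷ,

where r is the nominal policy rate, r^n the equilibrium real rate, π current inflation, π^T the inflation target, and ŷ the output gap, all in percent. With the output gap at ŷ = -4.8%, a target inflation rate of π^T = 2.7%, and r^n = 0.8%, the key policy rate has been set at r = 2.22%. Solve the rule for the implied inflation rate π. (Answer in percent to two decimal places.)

Collecting π: r = r^n + (1 + 0.5) π − 0.5 π^T + 1 ŷ
1.5 π = 2.22 − 0.8 + 0.5 × 2.7 − 1 × (-4.8) = 7.57
π = 7.57 / 1.5 = 5.05

5.05%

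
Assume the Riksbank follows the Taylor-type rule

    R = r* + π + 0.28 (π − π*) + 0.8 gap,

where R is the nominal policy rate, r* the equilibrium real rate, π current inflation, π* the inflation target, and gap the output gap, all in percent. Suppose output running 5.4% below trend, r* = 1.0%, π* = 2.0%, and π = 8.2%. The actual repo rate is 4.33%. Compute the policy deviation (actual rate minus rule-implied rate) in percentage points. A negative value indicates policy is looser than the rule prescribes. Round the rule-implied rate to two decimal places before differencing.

Output 5.4% below potential → gap = -5.4.
R = 1.0 + 8.2 + 0.28 × (8.2 − 2.0) + 0.8 × (-5.4)
   = 1.0 + 8.2 + 1.736 − 4.32 = 6.62
Deviation = 4.33 − 6.62 = -2.29 pp.

-2.29 pp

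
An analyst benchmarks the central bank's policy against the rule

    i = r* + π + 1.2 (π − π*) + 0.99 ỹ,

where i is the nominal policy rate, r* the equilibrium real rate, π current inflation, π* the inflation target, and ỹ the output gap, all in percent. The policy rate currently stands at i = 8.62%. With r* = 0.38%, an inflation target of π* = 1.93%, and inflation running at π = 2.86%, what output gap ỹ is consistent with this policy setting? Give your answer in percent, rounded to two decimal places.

0.99 ỹ = 8.62 − 0.38 − 2.86 − 1.2 × (2.86 − 1.93) = 4.264
ỹ = 4.264 / 0.99 = 4.31

4.31%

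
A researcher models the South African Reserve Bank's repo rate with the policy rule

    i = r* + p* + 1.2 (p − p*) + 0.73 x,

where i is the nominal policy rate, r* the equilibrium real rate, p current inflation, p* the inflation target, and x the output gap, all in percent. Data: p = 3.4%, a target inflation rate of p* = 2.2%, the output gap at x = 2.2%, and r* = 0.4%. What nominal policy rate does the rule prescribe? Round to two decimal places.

5.65%

i = 0.4 + 2.2 + 1.2 × (3.4 − 2.2) + 0.73 × 2.2
   = 0.4 + 2.2 + 1.44 + 1.606 = 5.65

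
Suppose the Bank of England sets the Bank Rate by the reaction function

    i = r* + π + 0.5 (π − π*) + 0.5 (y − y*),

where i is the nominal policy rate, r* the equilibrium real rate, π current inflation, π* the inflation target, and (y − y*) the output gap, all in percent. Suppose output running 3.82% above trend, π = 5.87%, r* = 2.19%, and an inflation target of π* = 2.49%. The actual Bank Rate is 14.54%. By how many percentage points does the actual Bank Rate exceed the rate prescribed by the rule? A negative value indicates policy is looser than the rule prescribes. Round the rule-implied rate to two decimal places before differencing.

Output 3.82% above potential → (y − y*) = 3.82.
i = 2.19 + 5.87 + 0.5 × (5.87 − 2.49) + 0.5 × 3.82
   = 2.19 + 5.87 + 1.69 + 1.91 = 11.66
Deviation = 14.54 − 11.66 = 2.88 pp.

2.88 pp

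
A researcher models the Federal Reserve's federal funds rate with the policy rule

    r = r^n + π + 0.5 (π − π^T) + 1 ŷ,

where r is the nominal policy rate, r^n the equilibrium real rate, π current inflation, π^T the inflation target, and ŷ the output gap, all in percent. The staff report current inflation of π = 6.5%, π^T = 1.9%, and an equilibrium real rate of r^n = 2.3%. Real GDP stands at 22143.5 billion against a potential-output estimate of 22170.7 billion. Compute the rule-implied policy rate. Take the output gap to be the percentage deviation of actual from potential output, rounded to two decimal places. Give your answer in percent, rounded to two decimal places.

10.98%

Output gap = 100 × (22143.5 − 22170.7) / 22170.7 = -0.12%.
r = 2.30 + 6.50 + 0.5 × (6.50 − 1.90) + 1 × (-0.12)
   = 2.30 + 6.5 + 2.3 − 0.12 = 10.98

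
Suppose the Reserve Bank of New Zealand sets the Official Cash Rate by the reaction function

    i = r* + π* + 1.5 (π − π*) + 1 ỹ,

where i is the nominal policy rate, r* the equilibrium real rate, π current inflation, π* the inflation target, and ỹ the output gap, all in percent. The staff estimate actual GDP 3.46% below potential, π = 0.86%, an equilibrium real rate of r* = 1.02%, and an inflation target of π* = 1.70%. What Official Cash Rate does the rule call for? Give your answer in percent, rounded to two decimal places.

Output 3.46% below potential → ỹ = -3.46.
i = 1.02 + 1.70 + 1.5 × (0.86 − 1.70) + 1 × (-3.46)
   = 1.02 + 1.7 − 1.26 − 3.46 = -2.00

-2.00%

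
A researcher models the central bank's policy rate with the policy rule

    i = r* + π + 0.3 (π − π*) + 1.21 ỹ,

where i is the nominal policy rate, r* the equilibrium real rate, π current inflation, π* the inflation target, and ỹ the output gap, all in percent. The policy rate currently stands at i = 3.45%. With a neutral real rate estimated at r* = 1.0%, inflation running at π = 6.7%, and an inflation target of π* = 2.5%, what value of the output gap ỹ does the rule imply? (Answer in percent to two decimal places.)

-4.55%

1.21 ỹ = 3.45 − 1.0 − 6.7 − 0.3 × (6.7 − 2.5) = -5.51
ỹ = -5.51 / 1.21 = -4.55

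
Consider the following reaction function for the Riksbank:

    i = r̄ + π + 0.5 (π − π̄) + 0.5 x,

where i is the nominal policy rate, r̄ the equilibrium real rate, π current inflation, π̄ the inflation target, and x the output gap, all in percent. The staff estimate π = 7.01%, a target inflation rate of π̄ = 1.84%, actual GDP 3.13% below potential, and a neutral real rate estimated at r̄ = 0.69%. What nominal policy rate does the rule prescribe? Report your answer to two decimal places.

8.72%

Output 3.13% below potential → x = -3.13.
i = 0.69 + 7.01 + 0.5 × (7.01 − 1.84) + 0.5 × (-3.13)
   = 0.69 + 7.01 + 2.585 − 1.565 = 8.72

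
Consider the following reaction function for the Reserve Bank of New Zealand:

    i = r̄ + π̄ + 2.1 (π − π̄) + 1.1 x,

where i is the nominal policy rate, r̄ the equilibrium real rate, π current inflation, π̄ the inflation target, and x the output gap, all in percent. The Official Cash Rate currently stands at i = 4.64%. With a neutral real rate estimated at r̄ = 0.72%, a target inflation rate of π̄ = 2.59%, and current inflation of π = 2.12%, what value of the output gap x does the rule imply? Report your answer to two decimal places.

2.11%

1.1 x = 4.64 − 0.72 − 2.59 − 2.1 × (2.12 − 2.59) = 2.317
x = 2.317 / 1.1 = 2.11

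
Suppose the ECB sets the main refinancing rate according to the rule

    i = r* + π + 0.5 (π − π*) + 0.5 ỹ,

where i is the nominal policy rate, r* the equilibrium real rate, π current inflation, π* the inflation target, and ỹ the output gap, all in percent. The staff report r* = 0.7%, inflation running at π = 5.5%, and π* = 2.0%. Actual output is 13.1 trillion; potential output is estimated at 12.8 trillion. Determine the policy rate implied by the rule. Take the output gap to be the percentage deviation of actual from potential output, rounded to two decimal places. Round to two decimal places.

9.12%

Output gap = 100 × (13.1 − 12.8) / 12.8 = 2.34%.
i = 0.70 + 5.50 + 0.5 × (5.50 − 2.00) + 0.5 × 2.34
   = 0.70 + 5.5 + 1.75 + 1.17 = 9.12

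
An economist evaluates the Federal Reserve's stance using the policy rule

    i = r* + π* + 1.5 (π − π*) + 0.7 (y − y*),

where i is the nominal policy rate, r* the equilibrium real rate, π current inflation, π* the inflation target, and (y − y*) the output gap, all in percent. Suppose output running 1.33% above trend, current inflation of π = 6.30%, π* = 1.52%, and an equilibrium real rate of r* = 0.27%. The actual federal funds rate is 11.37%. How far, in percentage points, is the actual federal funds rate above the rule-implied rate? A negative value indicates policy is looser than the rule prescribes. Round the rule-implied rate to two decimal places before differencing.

Output 1.33% above potential → (y − y*) = 1.33.
i = 0.27 + 1.52 + 1.5 × (6.30 − 1.52) + 0.7 × 1.33
   = 0.27 + 1.52 + 7.17 + 0.931 = 9.89
Deviation = 11.37 − 9.89 = 1.48 pp.

1.48 pp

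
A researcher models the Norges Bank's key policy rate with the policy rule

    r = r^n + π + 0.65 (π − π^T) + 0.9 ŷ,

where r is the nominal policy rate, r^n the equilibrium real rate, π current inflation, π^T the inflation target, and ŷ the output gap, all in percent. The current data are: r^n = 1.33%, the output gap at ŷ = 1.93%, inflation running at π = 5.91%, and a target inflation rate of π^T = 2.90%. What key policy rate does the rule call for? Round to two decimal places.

10.93%

r = 1.33 + 5.91 + 0.65 × (5.91 − 2.90) + 0.9 × 1.93
   = 1.33 + 5.91 + 1.9565 + 1.737 = 10.93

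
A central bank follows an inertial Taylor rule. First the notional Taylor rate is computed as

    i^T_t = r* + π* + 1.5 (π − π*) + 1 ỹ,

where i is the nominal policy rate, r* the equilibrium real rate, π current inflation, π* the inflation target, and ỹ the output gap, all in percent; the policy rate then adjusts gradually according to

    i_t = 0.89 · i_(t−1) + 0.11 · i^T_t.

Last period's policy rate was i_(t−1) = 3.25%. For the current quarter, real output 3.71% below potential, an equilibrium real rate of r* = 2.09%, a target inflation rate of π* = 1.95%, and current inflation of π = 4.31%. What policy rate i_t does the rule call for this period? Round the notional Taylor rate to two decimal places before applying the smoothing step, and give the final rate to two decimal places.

3.32%

Output 3.71% below potential → ỹ = -3.71.
i^T_t = 2.09 + 1.95 + 1.5 × (4.31 − 1.95) + 1 × (-3.71)
   = 2.09 + 1.95 + 3.54 − 3.71 = 3.87
i_t = 0.89 × 3.25 + 0.11 × 3.87 = 2.8925 + 0.4257 = 3.32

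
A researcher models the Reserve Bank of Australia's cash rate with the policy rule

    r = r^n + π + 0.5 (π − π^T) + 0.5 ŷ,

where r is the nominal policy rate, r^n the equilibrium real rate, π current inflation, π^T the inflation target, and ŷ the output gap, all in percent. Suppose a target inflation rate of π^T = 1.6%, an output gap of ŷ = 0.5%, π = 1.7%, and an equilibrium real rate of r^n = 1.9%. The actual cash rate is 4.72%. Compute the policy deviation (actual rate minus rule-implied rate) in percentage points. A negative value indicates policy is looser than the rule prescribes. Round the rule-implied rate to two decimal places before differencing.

0.82 pp

r = 1.9 + 1.7 + 0.5 × (1.7 − 1.6) + 0.5 × 0.5
   = 1.9 + 1.7 + 0.05 + 0.25 = 3.90
Deviation = 4.72 − 3.90 = 0.82 pp.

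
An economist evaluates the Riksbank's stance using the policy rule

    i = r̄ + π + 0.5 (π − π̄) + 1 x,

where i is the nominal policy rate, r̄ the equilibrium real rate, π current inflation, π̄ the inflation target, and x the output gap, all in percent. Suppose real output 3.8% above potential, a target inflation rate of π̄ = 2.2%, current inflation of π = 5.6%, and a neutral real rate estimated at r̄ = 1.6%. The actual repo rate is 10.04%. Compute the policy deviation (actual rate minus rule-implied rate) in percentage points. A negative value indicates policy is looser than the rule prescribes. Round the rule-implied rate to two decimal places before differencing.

Output 3.8% above potential → x = 3.8.
i = 1.6 + 5.6 + 0.5 × (5.6 − 2.2) + 1 × 3.8
   = 1.6 + 5.6 + 1.7 + 3.8 = 12.70
Deviation = 10.04 − 12.70 = -2.66 pp.

-2.66 pp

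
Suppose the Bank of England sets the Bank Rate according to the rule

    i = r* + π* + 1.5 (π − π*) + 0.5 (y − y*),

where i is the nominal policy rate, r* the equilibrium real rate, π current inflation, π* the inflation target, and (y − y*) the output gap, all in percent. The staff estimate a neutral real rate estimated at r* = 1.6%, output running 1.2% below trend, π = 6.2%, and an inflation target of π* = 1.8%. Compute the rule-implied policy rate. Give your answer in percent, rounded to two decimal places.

9.40%

Output 1.2% below potential → (y − y*) = -1.2.
i = 1.6 + 1.8 + 1.5 × (6.2 − 1.8) + 0.5 × (-1.2)
   = 1.6 + 1.8 + 6.6 − 0.6 = 9.40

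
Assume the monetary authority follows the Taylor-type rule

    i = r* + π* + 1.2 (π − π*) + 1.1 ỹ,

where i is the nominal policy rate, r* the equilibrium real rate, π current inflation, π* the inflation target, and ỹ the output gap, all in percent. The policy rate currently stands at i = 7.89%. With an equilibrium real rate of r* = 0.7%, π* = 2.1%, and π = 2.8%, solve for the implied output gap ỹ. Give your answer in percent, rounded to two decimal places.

3.86%

1.1 ỹ = 7.89 − 0.7 − 2.1 − 1.2 × (2.8 − 2.1) = 4.25
ỹ = 4.25 / 1.1 = 3.86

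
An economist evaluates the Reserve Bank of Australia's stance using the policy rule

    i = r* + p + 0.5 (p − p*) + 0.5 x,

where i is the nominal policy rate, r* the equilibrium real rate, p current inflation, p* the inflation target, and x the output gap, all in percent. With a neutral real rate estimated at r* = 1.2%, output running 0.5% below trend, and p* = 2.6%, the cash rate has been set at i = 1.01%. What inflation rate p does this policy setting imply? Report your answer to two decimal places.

Output 0.5% below potential → x = -0.5.
Collecting p: i = r* + (1 + 0.5) p − 0.5 p* + 0.5 x
1.5 p = 1.01 − 1.2 + 0.5 × 2.6 − 0.5 × (-0.5) = 1.36
p = 1.36 / 1.5 = 0.91

0.91%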